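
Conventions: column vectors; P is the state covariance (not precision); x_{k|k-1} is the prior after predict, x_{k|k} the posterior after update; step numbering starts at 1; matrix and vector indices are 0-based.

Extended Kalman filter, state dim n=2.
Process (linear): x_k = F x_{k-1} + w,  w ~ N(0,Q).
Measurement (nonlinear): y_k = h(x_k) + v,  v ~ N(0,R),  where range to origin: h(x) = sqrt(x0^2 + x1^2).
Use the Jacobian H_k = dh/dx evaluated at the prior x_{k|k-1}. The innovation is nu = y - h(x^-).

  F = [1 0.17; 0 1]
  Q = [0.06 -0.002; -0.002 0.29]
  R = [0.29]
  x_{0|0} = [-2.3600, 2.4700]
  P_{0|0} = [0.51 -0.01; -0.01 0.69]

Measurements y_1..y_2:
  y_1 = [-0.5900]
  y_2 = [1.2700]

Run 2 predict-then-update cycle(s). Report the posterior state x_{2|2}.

step 1: x^-=[-1.9401, 2.4700]  P^-=[0.5865 0.1053; 0.1053 0.9800]  H_jac=[-0.6177 0.7864]  S=[1.0176]  K=[-0.2747; 0.6935]  nu=[-3.7308]  x^+=[-0.9153, -0.1172]  P^+=[0.5098 0.2991; 0.2991 0.4907]
step 2: x^-=[-0.9353, -0.1172]  P^-=[0.6857 0.3805; 0.3805 0.7807]  H_jac=[-0.9922 -0.1243]  S=[1.0710]  K=[-0.6794; -0.4432]  nu=[0.3274]  x^+=[-1.1577, -0.2623]  P^+=[0.1913 0.0581; 0.0581 0.5703]

x_post = [-1.1577, -0.2623]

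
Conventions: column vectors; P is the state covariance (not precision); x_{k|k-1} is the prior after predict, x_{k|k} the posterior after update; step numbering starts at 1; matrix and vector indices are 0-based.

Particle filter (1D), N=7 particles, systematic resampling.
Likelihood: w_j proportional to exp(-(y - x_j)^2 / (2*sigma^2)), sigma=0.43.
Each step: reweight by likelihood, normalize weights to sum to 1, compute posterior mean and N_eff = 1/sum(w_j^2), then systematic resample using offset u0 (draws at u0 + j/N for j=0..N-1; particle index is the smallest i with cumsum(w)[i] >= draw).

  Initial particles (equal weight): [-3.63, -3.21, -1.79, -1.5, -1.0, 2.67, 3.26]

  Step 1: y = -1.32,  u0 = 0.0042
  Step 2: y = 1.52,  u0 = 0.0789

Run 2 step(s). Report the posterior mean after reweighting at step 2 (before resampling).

post_mean = -1.0004

step 1: w=[0.0000, 0.0000, 0.2474, 0.4118, 0.3408, 0.0000, 0.0000]  mean=-1.4014  Neff=2.8825  idx=[2, 2, 3, 3, 3, 4, 4]
step 2: w=[0.0000, 0.0000, 0.0003, 0.0003, 0.0003, 0.4996, 0.4996]  mean=-1.0004  Neff=2.0034  idx=[5, 5, 5, 6, 6, 6, 6]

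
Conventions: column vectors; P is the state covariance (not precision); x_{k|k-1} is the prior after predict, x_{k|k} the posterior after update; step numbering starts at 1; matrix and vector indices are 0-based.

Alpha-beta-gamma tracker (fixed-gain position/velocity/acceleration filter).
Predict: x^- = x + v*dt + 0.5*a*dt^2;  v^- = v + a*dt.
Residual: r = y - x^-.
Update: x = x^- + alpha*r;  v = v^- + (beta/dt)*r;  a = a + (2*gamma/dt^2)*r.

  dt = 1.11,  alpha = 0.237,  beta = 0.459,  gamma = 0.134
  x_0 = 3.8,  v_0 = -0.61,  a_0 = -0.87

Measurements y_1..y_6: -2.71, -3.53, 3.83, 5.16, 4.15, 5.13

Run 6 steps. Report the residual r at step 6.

step 1: x_pred=2.5869  r=-5.2969  x^+=1.3316  v^+=-3.7661  a^+=-2.0222
step 2: x_pred=-4.0945  r=0.5645  x^+=-3.9607  v^+=-5.7772  a^+=-1.8994
step 3: x_pred=-11.5435  r=15.3735  x^+=-7.9000  v^+=-1.5284  a^+=1.4446
step 4: x_pred=-8.7065  r=13.8665  x^+=-5.4202  v^+=5.8092  a^+=4.4608
step 5: x_pred=3.7761  r=0.3739  x^+=3.8647  v^+=10.9153  a^+=4.5421
step 6: x_pred=18.7788  r=-13.6488  x^+=15.5440  v^+=10.3131  a^+=1.5733

resid = -13.6488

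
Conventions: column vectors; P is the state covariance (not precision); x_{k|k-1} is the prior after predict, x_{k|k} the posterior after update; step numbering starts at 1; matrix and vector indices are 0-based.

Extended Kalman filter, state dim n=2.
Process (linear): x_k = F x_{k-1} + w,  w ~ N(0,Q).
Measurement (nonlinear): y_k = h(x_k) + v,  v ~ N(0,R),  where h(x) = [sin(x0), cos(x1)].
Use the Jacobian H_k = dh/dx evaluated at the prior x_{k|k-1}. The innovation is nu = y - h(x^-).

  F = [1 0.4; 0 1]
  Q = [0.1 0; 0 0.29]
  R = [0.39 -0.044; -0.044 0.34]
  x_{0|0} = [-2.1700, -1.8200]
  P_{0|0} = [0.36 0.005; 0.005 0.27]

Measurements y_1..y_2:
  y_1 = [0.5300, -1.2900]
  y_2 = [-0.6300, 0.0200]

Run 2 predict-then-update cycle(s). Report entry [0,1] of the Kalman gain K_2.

K[0,1] = 0.1031

step 1: x^-=[-2.8980, -1.8200]  P^-=[0.5072 0.1130; 0.1130 0.5600]  H_jac=[-0.9705 0.0000; 0.0000 0.9691]  S=[0.8677 -0.1503; -0.1503 0.8659]  K=[-0.5623 0.0289; -0.0184 0.6235]  nu=[0.7712, -1.0434]  x^+=[-3.3618, -2.4848]  P^+=[0.2273 0.0357; 0.0357 0.2196]
step 2: x^-=[-4.3557, -2.4848]  P^-=[0.3909 0.1235; 0.1235 0.5096]  H_jac=[-0.3492 0.0000; 0.0000 0.6106]  S=[0.4377 -0.0703; -0.0703 0.5300]  K=[-0.2953 0.1031; -0.0043 0.5865]  nu=[-1.5670, 0.8119]  x^+=[-3.8091, -2.0018]  P^+=[0.3428 0.0787; 0.0787 0.3269]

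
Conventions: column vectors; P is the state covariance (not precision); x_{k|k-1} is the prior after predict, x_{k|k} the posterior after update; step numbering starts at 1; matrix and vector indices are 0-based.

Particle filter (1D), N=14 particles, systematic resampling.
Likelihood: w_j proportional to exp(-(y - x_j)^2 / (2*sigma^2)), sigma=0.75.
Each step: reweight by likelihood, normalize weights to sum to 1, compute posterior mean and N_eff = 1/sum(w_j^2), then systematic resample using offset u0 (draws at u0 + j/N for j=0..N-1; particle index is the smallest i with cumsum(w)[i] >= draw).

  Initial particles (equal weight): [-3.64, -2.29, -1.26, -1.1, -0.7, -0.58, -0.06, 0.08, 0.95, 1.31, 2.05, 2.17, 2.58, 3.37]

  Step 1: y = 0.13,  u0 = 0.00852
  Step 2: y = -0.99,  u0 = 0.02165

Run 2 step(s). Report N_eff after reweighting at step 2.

step 1: w=[0.0000, 0.0012, 0.0399, 0.0579, 0.1205, 0.1420, 0.2152, 0.2217, 0.1222, 0.0645, 0.0084, 0.0055, 0.0011, 0.0000]  mean=-0.0461  Neff=6.4822  idx=[2, 3, 4, 5, 5, 6, 6, 6, 7, 7, 7, 7, 8, 9]
step 2: w=[0.1257, 0.1327, 0.1244, 0.1155, 0.1155, 0.0622, 0.0622, 0.0622, 0.0485, 0.0485, 0.0485, 0.0485, 0.0047, 0.0012]  mean=-0.5149  Neff=10.3566  idx=[0, 0, 1, 1, 2, 2, 3, 4, 4, 5, 6, 8, 9, 11]

N_eff = 10.3566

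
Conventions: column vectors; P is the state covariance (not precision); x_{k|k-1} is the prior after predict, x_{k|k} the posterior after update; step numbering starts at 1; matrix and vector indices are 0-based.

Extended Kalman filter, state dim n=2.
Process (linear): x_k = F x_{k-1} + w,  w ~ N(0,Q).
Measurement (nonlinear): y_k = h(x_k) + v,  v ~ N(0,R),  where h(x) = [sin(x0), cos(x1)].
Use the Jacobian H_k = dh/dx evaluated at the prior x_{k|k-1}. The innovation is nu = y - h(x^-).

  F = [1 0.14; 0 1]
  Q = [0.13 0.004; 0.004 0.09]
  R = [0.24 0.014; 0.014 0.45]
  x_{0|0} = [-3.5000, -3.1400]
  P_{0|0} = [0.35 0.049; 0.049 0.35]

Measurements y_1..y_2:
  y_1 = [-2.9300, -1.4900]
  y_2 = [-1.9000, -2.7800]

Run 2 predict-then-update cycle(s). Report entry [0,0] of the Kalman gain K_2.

K[0,0] = -0.1823

step 1: x^-=[-3.9396, -3.1400]  P^-=[0.5006 0.1020; 0.1020 0.4400]  H_jac=[-0.6981 0.0000; 0.0000 0.0016]  S=[0.4840 0.0139; 0.0139 0.4500]  K=[-0.7227 0.0227; -0.1473 0.0061]  nu=[-3.6460, -0.4900]  x^+=[-1.3156, -2.6059]  P^+=[0.2480 0.0505; 0.0505 0.4295]
step 2: x^-=[-1.6805, -2.6059]  P^-=[0.4006 0.1146; 0.1146 0.5195]  H_jac=[-0.1095 0.0000; 0.0000 0.5104]  S=[0.2448 0.0076; 0.0076 0.5854]  K=[-0.1823 0.1023; -0.0653 0.4539]  nu=[-0.9060, -1.9201]  x^+=[-1.7118, -3.4182]  P^+=[0.3866 0.0852; 0.0852 0.3983]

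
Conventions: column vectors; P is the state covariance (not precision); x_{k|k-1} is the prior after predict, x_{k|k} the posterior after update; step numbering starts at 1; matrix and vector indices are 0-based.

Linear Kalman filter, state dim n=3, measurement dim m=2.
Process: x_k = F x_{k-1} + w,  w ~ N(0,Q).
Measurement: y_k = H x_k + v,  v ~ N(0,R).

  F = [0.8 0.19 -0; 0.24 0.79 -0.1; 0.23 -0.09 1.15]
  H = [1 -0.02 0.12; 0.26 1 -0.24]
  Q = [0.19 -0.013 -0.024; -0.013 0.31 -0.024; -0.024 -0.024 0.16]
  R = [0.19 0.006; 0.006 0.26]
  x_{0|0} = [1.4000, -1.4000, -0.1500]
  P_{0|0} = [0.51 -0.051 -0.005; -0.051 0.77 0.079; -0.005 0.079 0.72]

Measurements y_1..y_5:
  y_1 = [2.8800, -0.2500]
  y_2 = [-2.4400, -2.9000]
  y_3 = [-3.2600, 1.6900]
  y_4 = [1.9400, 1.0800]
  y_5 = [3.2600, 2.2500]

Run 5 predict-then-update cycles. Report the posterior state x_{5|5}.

x_post = [2.2169, 1.1787, -0.6860]

step 1: x^-=[0.8540, -0.7550, 0.2755]  P^-=[0.5287 0.1648 0.0708; 0.1648 0.7956 -0.0703; 0.0708 -0.0703 1.1285]  S=[0.7460 0.2355; 0.2355 1.2669]  K=[0.6848 0.0979; -0.0263 0.6800; 0.3811 -0.3256]  nu=[1.9778, 0.3491]  x^+=[2.2425, -0.5697, 0.9155]  P^+=[0.1352 -0.0151 -0.0398; -0.0151 0.2177 0.1546; -0.0398 0.1546 0.9443]
step 2: x^-=[1.6858, -0.0034, 1.6199]  P^-=[0.2798 0.0356 -0.0052; 0.0356 0.4348 -0.0112; -0.0052 -0.0112 1.3654]  S=[0.4870 0.0658; 0.0658 0.8170]  K=[0.5597 0.0891; -0.0217 0.5486; 0.3867 -0.4477]  nu=[-4.3203, -2.9461]  x^+=[-0.9947, -1.5262, 1.2683]  P^+=[0.1142 -0.0185 -0.0638; -0.0185 0.1903 0.1789; -0.0638 0.1789 1.1516]
step 3: x^-=[-1.0857, -1.5712, 1.3671]  P^-=[0.2643 0.0267 -0.0254; 0.0267 0.4146 -0.0186; -0.0254 -0.0186 1.6205]  S=[0.4708 0.0492; 0.0492 0.8118]  K=[0.5443 0.0920; -0.0208 0.5260; 0.4160 -0.5354]  nu=[-2.3698, 3.8716]  x^+=[-2.0194, 0.5146, -1.6916]  P^+=[0.1131 -0.0213 -0.0795; -0.0213 0.1908 0.2028; -0.0795 0.2028 1.3283]
step 4: x^-=[-1.5177, 0.0911, -2.4562]  P^-=[0.2628 0.0254 -0.0347; 0.0254 0.4126 -0.0216; -0.0347 -0.0216 1.8410]  S=[0.4702 0.0429; 0.0429 0.8243]  K=[0.5402 0.0957; -0.0160 0.5157; 0.4514 -0.5966]  nu=[3.7543, 0.7940]  x^+=[0.5863, 0.4404, -1.2353]  P^+=[0.1136 -0.0231 -0.0903; -0.0231 0.1940 0.2250; -0.0903 0.2250 1.4749]
step 5: x^-=[0.5527, 0.6122, -1.3253]  P^-=[0.2627 0.0252 -0.0397; 0.0252 0.4124 -0.0212; -0.0397 -0.0212 2.0247]  S=[0.4716 0.0385; 0.0385 0.8350]  K=[0.5378 0.0986; -0.0108 0.5083; 0.4844 -0.6420]  nu=[2.8786, 1.1761]  x^+=[2.2169, 1.1787, -0.6860]  P^+=[0.1141 -0.0244 -0.0982; -0.0244 0.1970 0.2440; -0.0982 0.2440 1.5938]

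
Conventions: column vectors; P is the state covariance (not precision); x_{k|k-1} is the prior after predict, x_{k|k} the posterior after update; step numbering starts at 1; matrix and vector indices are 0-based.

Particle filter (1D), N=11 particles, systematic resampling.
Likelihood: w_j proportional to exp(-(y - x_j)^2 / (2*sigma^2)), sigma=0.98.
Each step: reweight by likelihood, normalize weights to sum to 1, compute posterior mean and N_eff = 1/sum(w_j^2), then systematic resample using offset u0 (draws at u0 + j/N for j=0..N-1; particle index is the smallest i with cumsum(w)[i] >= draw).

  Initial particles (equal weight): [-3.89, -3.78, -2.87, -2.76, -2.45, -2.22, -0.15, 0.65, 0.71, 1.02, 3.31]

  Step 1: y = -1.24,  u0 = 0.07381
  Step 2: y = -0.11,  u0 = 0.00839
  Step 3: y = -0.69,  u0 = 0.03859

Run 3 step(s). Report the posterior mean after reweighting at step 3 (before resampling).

step 1: w=[0.0100, 0.0134, 0.0969, 0.1161, 0.1803, 0.2344, 0.2082, 0.0602, 0.0534, 0.0271, 0.0000]  mean=-1.5770  Neff=6.2046  idx=[2, 3, 4, 4, 5, 5, 5, 6, 6, 7, 9]
step 2: w=[0.0051, 0.0070, 0.0156, 0.0156, 0.0266, 0.0266, 0.0266, 0.2694, 0.2694, 0.1996, 0.1387]  mean=-0.0967  Neff=4.8332  idx=[1, 6, 7, 7, 7, 8, 8, 8, 9, 9, 10]
step 3: w=[0.0164, 0.0451, 0.1309, 0.1309, 0.1309, 0.1309, 0.1309, 0.1309, 0.0598, 0.0598, 0.0333]  mean=-0.1513  Neff=8.8156  idx=[1, 2, 3, 3, 4, 5, 5, 6, 7, 8, 9]

post_mean = -0.1513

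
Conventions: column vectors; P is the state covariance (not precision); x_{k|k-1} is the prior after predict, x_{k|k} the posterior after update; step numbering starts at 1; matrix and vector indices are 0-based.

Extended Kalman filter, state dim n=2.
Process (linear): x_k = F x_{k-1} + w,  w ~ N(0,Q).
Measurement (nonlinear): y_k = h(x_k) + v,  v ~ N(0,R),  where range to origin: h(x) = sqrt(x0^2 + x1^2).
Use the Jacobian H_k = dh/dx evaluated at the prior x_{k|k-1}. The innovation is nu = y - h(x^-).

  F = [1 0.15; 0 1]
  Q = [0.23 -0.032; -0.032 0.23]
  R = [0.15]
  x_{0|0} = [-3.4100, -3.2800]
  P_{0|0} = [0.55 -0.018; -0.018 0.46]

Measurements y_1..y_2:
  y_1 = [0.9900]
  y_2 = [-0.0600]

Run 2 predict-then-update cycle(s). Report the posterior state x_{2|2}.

step 1: x^-=[-3.9020, -3.2800]  P^-=[0.7850 0.0190; 0.0190 0.6900]  H_jac=[-0.7655 -0.6435]  S=[0.9144]  K=[-0.6705; -0.5015]  nu=[-4.1075]  x^+=[-1.1479, -1.2202]  P^+=[0.3739 -0.2885; -0.2885 0.4601]
step 2: x^-=[-1.3309, -1.2202]  P^-=[0.5277 -0.2514; -0.2514 0.6901]  H_jac=[-0.7371 -0.6758]  S=[0.5013]  K=[-0.4369; -0.5605]  nu=[-1.8656]  x^+=[-0.5158, -0.1746]  P^+=[0.4320 -0.3742; -0.3742 0.5326]

x_post = [-0.5158, -0.1746]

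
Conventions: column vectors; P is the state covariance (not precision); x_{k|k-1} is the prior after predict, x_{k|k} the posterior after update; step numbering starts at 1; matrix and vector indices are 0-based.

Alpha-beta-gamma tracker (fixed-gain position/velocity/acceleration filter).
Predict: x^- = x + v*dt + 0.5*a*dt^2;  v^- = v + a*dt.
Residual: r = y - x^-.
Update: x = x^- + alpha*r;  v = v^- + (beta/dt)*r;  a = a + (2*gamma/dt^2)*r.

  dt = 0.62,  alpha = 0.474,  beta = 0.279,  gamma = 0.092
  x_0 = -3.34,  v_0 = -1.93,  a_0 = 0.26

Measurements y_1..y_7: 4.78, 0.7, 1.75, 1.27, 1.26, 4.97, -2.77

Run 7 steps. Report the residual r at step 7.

step 1: x_pred=-4.4866  r=9.2666  x^+=-0.0942  v^+=2.4012  a^+=4.6956
step 2: x_pred=2.2970  r=-1.5970  x^+=1.5400  v^+=4.5938  a^+=3.9312
step 3: x_pred=5.1438  r=-3.3938  x^+=3.5351  v^+=5.5040  a^+=2.3067
step 4: x_pred=7.3909  r=-6.1209  x^+=4.4896  v^+=4.1797  a^+=-0.6232
step 5: x_pred=6.9613  r=-5.7013  x^+=4.2589  v^+=1.2278  a^+=-3.3522
step 6: x_pred=4.3758  r=0.5942  x^+=4.6575  v^+=-0.5832  a^+=-3.0678
step 7: x_pred=3.7062  r=-6.4762  x^+=0.6365  v^+=-5.3995  a^+=-6.1677

resid = -6.4762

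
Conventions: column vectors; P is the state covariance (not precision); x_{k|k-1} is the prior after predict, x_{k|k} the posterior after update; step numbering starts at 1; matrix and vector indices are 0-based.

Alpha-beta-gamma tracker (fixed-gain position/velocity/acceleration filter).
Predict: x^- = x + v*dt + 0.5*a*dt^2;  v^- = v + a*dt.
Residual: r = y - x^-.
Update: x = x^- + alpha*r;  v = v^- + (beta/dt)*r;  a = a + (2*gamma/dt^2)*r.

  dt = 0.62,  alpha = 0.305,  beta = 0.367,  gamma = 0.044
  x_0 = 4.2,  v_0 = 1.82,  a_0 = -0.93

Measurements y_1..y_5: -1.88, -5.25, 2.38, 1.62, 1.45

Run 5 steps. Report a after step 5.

step 1: x_pred=5.1497  r=-7.0297  x^+=3.0056  v^+=-2.9177  a^+=-2.5393
step 2: x_pred=0.7086  r=-5.9586  x^+=-1.1088  v^+=-8.0192  a^+=-3.9034
step 3: x_pred=-6.8309  r=9.2109  x^+=-4.0216  v^+=-4.9870  a^+=-1.7947
step 4: x_pred=-7.4585  r=9.0785  x^+=-4.6895  v^+=-0.7259  a^+=0.2836
step 5: x_pred=-5.0851  r=6.5351  x^+=-3.0919  v^+=3.3183  a^+=1.7796

a_post = 1.7796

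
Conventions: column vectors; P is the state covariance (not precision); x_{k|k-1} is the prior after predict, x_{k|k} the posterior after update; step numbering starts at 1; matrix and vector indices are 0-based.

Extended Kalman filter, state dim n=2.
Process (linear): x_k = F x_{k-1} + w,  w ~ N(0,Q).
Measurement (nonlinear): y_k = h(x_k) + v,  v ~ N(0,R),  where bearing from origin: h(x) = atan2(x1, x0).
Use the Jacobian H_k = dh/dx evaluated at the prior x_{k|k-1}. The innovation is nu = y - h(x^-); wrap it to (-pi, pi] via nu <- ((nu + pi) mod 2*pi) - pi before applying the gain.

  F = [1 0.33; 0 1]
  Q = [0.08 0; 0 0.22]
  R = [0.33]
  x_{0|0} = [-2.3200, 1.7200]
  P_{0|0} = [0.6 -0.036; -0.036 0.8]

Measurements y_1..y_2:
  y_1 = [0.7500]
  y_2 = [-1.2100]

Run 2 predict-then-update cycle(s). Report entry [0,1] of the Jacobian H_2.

step 1: x^-=[-1.7524, 1.7200]  P^-=[0.7434 0.2280; 0.2280 1.0200]  H_jac=[-0.2853 -0.2906]  S=[0.5145]  K=[-0.5410; -0.7027]  nu=[-1.6155]  x^+=[-0.8784, 2.8552]  P^+=[0.5928 0.0324; 0.0324 0.7660]
step 2: x^-=[0.0638, 2.8552]  P^-=[0.7776 0.2852; 0.2852 0.9860]  H_jac=[-0.3501 0.0078]  S=[0.4238]  K=[-0.6371; -0.2174]  nu=[-2.7585]  x^+=[1.8211, 3.4548]  P^+=[0.6056 0.2265; 0.2265 0.9660]

H_jac[0,1] = 0.0078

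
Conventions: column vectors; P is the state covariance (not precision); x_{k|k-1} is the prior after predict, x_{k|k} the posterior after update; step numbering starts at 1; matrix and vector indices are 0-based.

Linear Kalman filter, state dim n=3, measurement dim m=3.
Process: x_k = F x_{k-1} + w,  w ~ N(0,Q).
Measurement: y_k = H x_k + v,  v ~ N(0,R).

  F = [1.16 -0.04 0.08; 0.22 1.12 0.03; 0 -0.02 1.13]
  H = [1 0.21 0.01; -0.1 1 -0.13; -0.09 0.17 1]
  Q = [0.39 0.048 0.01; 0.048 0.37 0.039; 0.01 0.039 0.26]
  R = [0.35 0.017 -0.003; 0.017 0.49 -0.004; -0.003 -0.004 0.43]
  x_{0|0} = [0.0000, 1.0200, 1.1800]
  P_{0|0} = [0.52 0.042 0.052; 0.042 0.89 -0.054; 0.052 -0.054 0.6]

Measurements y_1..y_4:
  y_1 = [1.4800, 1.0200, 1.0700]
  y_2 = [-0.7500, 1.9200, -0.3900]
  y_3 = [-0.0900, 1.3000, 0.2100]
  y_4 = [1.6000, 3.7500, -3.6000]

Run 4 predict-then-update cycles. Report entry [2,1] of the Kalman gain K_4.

K[2,1] = -0.0778

step 1: x^-=[0.0536, 1.1778, 1.3130]  P^-=[1.1011 0.1944 0.1347; 0.1944 1.5299 -0.0162; 0.1347 -0.0162 1.0289]  S=[1.6029 0.3998 0.1233; 0.3998 2.0171 0.0837; 0.1233 0.0837 1.4764]  K=[0.7423 -0.1136 -0.0091; 0.1345 0.7190 0.1014; 0.0660 -0.1226 0.6883]  nu=[1.1659, 0.0182, -0.4384]  x^+=[0.9209, 1.3033, 1.0859]  P^+=[0.2607 -0.0143 0.0202; -0.0143 0.3501 -0.0205; 0.0202 -0.0205 0.3016]
step 2: x^-=[1.1030, 1.6949, 1.2010]  P^-=[0.7485 0.0803 0.0653; 0.0803 0.8139 0.0205; 0.0653 0.0205 0.6461]  S=[1.1696 0.1820 0.0469; 0.1820 1.3026 0.0628; 0.0469 0.0628 1.0985]  K=[0.6703 -0.0953 -0.0126; 0.1184 0.5953 0.0990; 0.0554 -0.0899 0.5888]  nu=[-2.2210, 0.4916, -1.7799]  x^+=[-0.4101, 1.5484, -0.0143]  P^+=[0.2349 -0.0097 0.0158; -0.0097 0.2910 -0.0105; 0.0158 -0.0105 0.2566]
step 3: x^-=[-0.5388, 1.6435, -0.0471]  P^-=[0.7121 0.0829 0.0548; 0.0829 0.7413 0.0318; 0.0548 0.0318 0.5882]  S=[1.1309 0.1741 0.0393; 0.1741 1.2249 0.0694; 0.0393 0.0694 1.0438]  K=[0.6598 -0.0893 -0.0143; 0.1196 0.5723 0.1015; 0.0523 -0.0805 0.5674]  nu=[0.1041, -0.4035, -0.0708]  x^+=[-0.4331, 1.4179, -0.0494]  P^+=[0.2309 -0.0075 0.0143; -0.0075 0.2803 -0.0073; 0.0143 -0.0073 0.2467]
step 4: x^-=[-0.5630, 1.4912, -0.0841]  P^-=[0.7061 0.0854 0.0518; 0.0854 0.7290 0.0354; 0.0518 0.0354 0.5754]  S=[1.1253 0.1749 0.0373; 0.1749 1.2109 0.0724; 0.0373 0.0724 1.0323]  K=[0.6579 -0.0875 -0.0150; 0.1206 0.5677 0.1027; 0.0512 -0.0778 0.5623]  nu=[1.8507, 2.1915, -3.8201]  x^+=[0.5202, 2.5660, -2.3081]  P^+=[0.2301 -0.0068 0.0138; -0.0068 0.2783 -0.0064; 0.0138 -0.0064 0.2443]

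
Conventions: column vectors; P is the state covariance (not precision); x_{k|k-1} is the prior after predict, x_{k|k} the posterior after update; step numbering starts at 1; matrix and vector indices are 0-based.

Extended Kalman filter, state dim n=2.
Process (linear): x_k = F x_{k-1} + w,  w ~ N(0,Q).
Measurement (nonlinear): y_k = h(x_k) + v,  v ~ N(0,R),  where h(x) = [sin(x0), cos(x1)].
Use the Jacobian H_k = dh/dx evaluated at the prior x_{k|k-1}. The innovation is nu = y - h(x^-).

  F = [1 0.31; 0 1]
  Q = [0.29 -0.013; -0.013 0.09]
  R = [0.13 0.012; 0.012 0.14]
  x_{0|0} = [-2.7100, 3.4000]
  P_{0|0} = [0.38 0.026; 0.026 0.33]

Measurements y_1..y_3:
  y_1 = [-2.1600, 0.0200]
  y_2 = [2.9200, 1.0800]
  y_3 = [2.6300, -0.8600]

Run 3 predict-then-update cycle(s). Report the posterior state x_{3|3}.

x_post = [2.2603, 4.2558]

step 1: x^-=[-1.6560, 3.4000]  P^-=[0.7178 0.1153; 0.1153 0.4200]  H_jac=[-0.0851 0.0000; 0.0000 0.2555]  S=[0.1352 0.0095; 0.0095 0.1674]  K=[-0.4661 0.2024; -0.1181 0.6477]  nu=[-1.1636, 0.9868]  x^+=[-0.9140, 4.1766]  P^+=[0.6834 0.0890; 0.0890 0.3493]
step 2: x^-=[0.3808, 4.1766]  P^-=[1.0622 0.1843; 0.1843 0.4393]  H_jac=[0.9284 0.0000; 0.0000 0.8598]  S=[1.0455 0.1591; 0.1591 0.4648]  K=[0.9403 0.0190; 0.0422 0.7983]  nu=[2.5484, 1.5906]  x^+=[2.8073, 5.5537]  P^+=[0.1319 0.0162; 0.0162 0.1306]
step 3: x^-=[4.5289, 5.5537]  P^-=[0.4445 0.0437; 0.0437 0.2206]  H_jac=[-0.1824 0.0000; 0.0000 0.6665]  S=[0.1448 0.0067; 0.0067 0.2380]  K=[-0.5664 0.1383; -0.0837 0.6201]  nu=[3.6132, -1.6055]  x^+=[2.2603, 4.2558]  P^+=[0.3946 0.0189; 0.0189 0.1287]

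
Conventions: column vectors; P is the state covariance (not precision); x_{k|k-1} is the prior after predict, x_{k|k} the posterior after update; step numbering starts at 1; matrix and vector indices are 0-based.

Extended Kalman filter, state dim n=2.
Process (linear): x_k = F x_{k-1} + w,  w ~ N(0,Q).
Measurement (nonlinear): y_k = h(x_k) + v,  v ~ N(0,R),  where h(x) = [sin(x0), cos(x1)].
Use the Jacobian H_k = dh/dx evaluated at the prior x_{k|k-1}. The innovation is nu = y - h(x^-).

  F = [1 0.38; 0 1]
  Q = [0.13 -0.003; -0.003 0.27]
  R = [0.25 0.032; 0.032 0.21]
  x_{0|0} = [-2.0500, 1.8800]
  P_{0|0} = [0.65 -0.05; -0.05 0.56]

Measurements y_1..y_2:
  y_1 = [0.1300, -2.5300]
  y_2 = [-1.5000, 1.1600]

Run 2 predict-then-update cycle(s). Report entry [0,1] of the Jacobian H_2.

H_jac[0,1] = 0.0000

step 1: x^-=[-1.3356, 1.8800]  P^-=[0.8229 0.1598; 0.1598 0.8300]  H_jac=[0.2330 0.0000; 0.0000 -0.9526]  S=[0.2947 -0.0035; -0.0035 0.9631]  K=[0.6489 -0.1557; 0.1167 -0.8205]  nu=[1.1025, -2.2257]  x^+=[-0.2737, 3.8348]  P^+=[0.6747 0.0125; 0.0125 0.1770]
step 2: x^-=[1.1835, 3.8348]  P^-=[0.8398 0.0768; 0.0768 0.4470]  H_jac=[0.3776 0.0000; 0.0000 0.6390]  S=[0.3698 0.0505; 0.0505 0.3925]  K=[0.8557 0.0148; -0.0214 0.7304]  nu=[-2.4259, 1.9292]  x^+=[-0.8637, 5.2958]  P^+=[0.5677 0.0477; 0.0477 0.2390]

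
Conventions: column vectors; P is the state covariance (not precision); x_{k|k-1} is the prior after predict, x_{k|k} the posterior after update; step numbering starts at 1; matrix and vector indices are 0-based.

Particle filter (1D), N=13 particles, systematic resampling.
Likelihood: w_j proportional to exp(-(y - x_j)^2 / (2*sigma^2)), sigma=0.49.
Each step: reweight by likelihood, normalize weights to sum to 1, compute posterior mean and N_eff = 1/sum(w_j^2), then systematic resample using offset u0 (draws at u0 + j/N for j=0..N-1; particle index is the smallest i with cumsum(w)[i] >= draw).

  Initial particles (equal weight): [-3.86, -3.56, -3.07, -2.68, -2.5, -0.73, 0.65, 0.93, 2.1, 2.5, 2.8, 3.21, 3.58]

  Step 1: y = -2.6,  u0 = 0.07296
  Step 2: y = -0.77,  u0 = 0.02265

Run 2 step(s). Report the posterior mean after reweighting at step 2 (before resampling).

post_mean = -2.5388

step 1: w=[0.0132, 0.0528, 0.2270, 0.3548, 0.3521, 0.0002, 0.0000, 0.0000, 0.0000, 0.0000, 0.0000, 0.0000, 0.0000]  mean=-2.7666  Neff=3.2862  idx=[2, 2, 2, 3, 3, 3, 3, 3, 4, 4, 4, 4, 4]
step 2: w=[0.0013, 0.0013, 0.0013, 0.0405, 0.0405, 0.0405, 0.0405, 0.0405, 0.1587, 0.1587, 0.1587, 0.1587, 0.1587]  mean=-2.5388  Neff=7.4576  idx=[3, 5, 7, 8, 8, 9, 9, 10, 10, 11, 11, 12, 12]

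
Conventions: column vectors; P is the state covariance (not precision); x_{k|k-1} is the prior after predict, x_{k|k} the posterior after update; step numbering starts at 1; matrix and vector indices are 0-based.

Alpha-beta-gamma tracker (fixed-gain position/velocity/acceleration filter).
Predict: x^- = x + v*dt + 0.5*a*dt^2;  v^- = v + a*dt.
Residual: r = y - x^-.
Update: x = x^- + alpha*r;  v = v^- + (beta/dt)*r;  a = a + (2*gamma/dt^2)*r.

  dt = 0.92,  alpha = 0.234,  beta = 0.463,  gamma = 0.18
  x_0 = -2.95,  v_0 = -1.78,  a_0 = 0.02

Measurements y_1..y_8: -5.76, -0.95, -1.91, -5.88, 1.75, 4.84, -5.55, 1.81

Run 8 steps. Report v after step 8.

step 1: x_pred=-4.5791  r=-1.1809  x^+=-4.8555  v^+=-2.3559  a^+=-0.4823
step 2: x_pred=-7.2270  r=6.2770  x^+=-5.7582  v^+=0.3594  a^+=2.1875
step 3: x_pred=-4.5018  r=2.5918  x^+=-3.8953  v^+=3.6762  a^+=3.2899
step 4: x_pred=0.8791  r=-6.7591  x^+=-0.7025  v^+=3.3013  a^+=0.4150
step 5: x_pred=2.5103  r=-0.7603  x^+=2.3324  v^+=3.3005  a^+=0.0916
step 6: x_pred=5.4076  r=-0.5676  x^+=5.2748  v^+=3.0991  a^+=-0.1498
step 7: x_pred=8.0626  r=-13.6126  x^+=4.8772  v^+=-3.8894  a^+=-5.9397
step 8: x_pred=-1.2147  r=3.0247  x^+=-0.5069  v^+=-7.8317  a^+=-4.6532

v_post = -7.8317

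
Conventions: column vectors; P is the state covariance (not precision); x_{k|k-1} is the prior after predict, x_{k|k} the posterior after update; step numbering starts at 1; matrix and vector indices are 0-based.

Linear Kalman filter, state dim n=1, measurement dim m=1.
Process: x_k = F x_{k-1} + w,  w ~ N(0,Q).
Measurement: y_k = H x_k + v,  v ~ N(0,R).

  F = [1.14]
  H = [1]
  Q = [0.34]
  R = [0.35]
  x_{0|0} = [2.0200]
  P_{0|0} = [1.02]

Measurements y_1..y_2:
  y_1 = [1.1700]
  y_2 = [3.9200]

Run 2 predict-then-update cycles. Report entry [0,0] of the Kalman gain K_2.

K[0,0] = 0.6716

step 1: x^-=[2.3028]  P^-=[1.6656]  S=[2.0156]  K=[0.8264]  nu=[-1.1328]  x^+=[1.3667]  P^+=[0.2892]
step 2: x^-=[1.5580]  P^-=[0.7159]  S=[1.0659]  K=[0.6716]  nu=[2.3620]  x^+=[3.1444]  P^+=[0.2351]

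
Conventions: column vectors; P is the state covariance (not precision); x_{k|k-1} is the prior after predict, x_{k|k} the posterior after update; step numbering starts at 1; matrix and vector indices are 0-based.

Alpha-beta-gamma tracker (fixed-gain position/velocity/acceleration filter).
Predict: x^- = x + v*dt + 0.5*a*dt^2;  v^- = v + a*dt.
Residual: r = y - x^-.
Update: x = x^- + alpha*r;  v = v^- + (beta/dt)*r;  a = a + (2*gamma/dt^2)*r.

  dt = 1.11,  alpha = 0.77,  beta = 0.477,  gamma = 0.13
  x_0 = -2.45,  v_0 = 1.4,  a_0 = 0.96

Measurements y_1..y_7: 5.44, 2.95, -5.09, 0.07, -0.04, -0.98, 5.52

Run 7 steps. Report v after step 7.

step 1: x_pred=-0.3046  r=5.7446  x^+=4.1187  v^+=4.9342  a^+=2.1722
step 2: x_pred=10.9339  r=-7.9839  x^+=4.7863  v^+=3.9145  a^+=0.4874
step 3: x_pred=9.4317  r=-14.5217  x^+=-1.7500  v^+=-1.7849  a^+=-2.5769
step 4: x_pred=-5.3187  r=5.3887  x^+=-1.1694  v^+=-2.3296  a^+=-1.4398
step 5: x_pred=-4.6422  r=4.6022  x^+=-1.0985  v^+=-1.9500  a^+=-0.4686
step 6: x_pred=-3.5517  r=2.5717  x^+=-1.5715  v^+=-1.3651  a^+=0.0741
step 7: x_pred=-3.0411  r=8.5611  x^+=3.5509  v^+=2.3961  a^+=1.8806

v_post = 2.3961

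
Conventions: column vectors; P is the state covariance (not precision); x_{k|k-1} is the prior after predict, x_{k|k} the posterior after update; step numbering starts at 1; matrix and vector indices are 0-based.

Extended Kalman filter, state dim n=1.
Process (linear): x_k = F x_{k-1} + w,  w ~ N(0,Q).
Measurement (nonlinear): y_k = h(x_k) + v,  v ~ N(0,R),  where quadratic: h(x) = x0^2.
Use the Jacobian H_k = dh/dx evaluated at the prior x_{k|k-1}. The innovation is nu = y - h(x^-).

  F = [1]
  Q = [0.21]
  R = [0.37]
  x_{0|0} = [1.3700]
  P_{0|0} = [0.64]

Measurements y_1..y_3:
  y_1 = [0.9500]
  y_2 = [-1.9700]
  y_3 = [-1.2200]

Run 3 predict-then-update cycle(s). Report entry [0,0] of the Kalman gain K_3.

step 1: x^-=[1.3700]  P^-=[0.8500]  H_jac=[2.7400]  S=[6.7515]  K=[0.3450]  nu=[-0.9269]  x^+=[1.0503]  P^+=[0.0466]
step 2: x^-=[1.0503]  P^-=[0.2566]  H_jac=[2.1005]  S=[1.5021]  K=[0.3588]  nu=[-3.0730]  x^+=[-0.0524]  P^+=[0.0632]
step 3: x^-=[-0.0524]  P^-=[0.2732]  H_jac=[-0.1047]  S=[0.3730]  K=[-0.0767]  nu=[-1.2227]  x^+=[0.0414]  P^+=[0.2710]

K[0,0] = -0.0767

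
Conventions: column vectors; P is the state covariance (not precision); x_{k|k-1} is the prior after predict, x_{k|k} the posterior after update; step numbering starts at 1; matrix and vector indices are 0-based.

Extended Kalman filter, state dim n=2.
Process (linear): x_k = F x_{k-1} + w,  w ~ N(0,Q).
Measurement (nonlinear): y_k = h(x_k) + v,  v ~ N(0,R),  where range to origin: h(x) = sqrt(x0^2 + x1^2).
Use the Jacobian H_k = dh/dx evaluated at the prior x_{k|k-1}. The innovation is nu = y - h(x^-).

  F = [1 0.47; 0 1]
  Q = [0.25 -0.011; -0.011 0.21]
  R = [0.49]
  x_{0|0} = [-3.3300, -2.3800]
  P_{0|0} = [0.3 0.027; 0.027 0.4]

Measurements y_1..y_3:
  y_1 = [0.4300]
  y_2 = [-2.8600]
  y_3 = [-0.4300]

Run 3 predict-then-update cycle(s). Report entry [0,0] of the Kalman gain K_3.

step 1: x^-=[-4.4486, -2.3800]  P^-=[0.6637 0.2040; 0.2040 0.6100]  H_jac=[-0.8817 -0.4717]  S=[1.3115]  K=[-0.5196; -0.3566]  nu=[-4.6152]  x^+=[-2.0504, -0.7344]  P^+=[0.3096 -0.0390; -0.0390 0.4433]
step 2: x^-=[-2.3956, -0.7344]  P^-=[0.6209 0.1583; 0.1583 0.6533]  H_jac=[-0.9561 -0.2931]  S=[1.2024]  K=[-0.5323; -0.2851]  nu=[-5.3656]  x^+=[0.4605, 0.7956]  P^+=[0.2802 -0.0242; -0.0242 0.5555]
step 3: x^-=[0.8344, 0.7956]  P^-=[0.6302 0.2259; 0.2259 0.7655]  H_jac=[0.7238 0.6901]  S=[1.4103]  K=[0.4340; 0.4905]  nu=[-1.5829]  x^+=[0.1475, 0.0191]  P^+=[0.3646 -0.0743; -0.0743 0.4262]

K[0,0] = 0.4340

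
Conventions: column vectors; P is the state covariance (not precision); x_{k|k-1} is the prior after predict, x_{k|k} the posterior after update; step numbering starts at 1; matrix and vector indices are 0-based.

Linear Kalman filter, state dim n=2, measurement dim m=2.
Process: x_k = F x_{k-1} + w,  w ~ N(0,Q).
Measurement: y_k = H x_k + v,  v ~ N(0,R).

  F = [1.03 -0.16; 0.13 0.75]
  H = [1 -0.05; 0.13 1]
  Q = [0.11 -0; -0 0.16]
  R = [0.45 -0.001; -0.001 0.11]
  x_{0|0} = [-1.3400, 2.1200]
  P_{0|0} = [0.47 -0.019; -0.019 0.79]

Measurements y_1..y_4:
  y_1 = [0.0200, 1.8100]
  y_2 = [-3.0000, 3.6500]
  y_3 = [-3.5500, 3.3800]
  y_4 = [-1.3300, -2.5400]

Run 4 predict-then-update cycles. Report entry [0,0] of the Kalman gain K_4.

step 1: x^-=[-1.7194, 1.4158]  P^-=[0.6351 -0.0461; -0.0461 0.6086]  S=[1.0912 0.0053; 0.0053 0.7173]  K=[0.5839 0.0465; -0.0742 0.8406]  nu=[1.8102, 0.6177]  x^+=[-0.6337, 1.8007]  P^+=[0.2612 -0.0294; -0.0294 0.0964]
step 2: x^-=[-0.9409, 1.2681]  P^-=[0.3993 0.0013; 0.0013 0.2129]  S=[0.8497 0.0415; 0.0415 0.3300]  K=[0.4648 0.1027; -0.0428 0.6511]  nu=[-1.9957, 2.5042]  x^+=[-1.6114, 2.9840]  P^+=[0.2083 -0.0162; -0.0162 0.0738]
step 3: x^-=[-2.1372, 2.0285]  P^-=[0.3382 0.0068; 0.0068 0.2018]  S=[0.7880 0.0397; 0.0397 0.3193]  K=[0.4234 0.1065; -0.0363 0.6394]  nu=[-1.3114, 1.6293]  x^+=[-2.5189, 3.1179]  P^+=[0.1897 -0.0134; -0.0134 0.0721]
step 4: x^-=[-3.0933, 2.0110]  P^-=[0.3176 0.0067; 0.0067 0.2012]  S=[0.7674 0.0369; 0.0369 0.3183]  K=[0.4084 0.1034; -0.0351 0.6388]  nu=[1.8639, -4.1488]  x^+=[-2.7612, -0.7049]  P^+=[0.1830 -0.0128; -0.0128 0.0720]

K[0,0] = 0.4084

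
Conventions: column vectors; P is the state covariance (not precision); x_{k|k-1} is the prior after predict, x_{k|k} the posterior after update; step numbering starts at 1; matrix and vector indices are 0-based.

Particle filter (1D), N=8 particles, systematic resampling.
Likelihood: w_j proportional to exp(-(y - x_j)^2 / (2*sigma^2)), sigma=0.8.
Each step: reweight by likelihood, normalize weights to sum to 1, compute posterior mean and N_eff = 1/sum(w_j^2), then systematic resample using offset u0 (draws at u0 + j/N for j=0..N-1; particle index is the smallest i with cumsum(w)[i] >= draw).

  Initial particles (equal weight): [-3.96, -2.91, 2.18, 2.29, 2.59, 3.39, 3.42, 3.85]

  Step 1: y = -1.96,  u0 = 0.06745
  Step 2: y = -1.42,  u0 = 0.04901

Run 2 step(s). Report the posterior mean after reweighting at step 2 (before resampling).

post_mean = -2.9155

step 1: w=[0.0817, 0.9183, 0.0000, 0.0000, 0.0000, 0.0000, 0.0000, 0.0000]  mean=-2.9957  Neff=1.1765  idx=[0, 1, 1, 1, 1, 1, 1, 1]
step 2: w=[0.0052, 0.1421, 0.1421, 0.1421, 0.1421, 0.1421, 0.1421, 0.1421]  mean=-2.9155  Neff=7.0722  idx=[1, 2, 3, 3, 4, 5, 6, 7]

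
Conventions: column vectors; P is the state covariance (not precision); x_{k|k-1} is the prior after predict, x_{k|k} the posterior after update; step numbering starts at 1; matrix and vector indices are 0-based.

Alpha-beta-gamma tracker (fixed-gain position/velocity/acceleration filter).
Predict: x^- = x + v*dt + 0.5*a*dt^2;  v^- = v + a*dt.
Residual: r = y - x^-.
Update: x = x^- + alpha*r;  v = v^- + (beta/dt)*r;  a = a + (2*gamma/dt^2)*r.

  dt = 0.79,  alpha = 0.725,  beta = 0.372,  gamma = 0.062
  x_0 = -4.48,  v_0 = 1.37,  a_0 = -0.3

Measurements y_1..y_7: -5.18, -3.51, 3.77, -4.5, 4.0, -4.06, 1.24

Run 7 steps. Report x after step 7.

x_post = 0.0250

step 1: x_pred=-3.4913  r=-1.6887  x^+=-4.7156  v^+=0.3378  a^+=-0.6355
step 2: x_pred=-4.6470  r=1.1370  x^+=-3.8227  v^+=0.3712  a^+=-0.4096
step 3: x_pred=-3.6573  r=7.4273  x^+=1.7275  v^+=3.5450  a^+=1.0661
step 4: x_pred=4.8607  r=-9.3607  x^+=-1.9258  v^+=-0.0206  a^+=-0.7938
step 5: x_pred=-2.1898  r=6.1898  x^+=2.2978  v^+=2.2670  a^+=0.4361
step 6: x_pred=4.2248  r=-8.2848  x^+=-1.7817  v^+=-1.2897  a^+=-1.2100
step 7: x_pred=-3.1781  r=4.4181  x^+=0.0250  v^+=-0.1652  a^+=-0.3322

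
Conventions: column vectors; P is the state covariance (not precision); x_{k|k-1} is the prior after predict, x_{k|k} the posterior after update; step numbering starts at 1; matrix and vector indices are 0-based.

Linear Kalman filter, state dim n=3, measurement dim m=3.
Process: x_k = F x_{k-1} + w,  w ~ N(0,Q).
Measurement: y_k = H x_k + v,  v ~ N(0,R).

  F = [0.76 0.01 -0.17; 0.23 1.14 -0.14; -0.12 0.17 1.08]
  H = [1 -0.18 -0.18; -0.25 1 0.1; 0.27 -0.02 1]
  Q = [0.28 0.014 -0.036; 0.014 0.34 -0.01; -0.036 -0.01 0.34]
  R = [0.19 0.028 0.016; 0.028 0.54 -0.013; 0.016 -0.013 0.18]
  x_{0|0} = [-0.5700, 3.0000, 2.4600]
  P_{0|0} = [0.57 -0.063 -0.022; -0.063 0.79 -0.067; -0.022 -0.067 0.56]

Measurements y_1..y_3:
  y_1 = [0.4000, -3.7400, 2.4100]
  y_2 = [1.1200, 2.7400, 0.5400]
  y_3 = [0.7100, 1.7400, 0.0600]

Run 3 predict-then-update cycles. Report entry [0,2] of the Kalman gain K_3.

K[0,2] = 0.0795

step 1: x^-=[-0.8214, 2.9445, 3.2352]  P^-=[0.6304 0.0975 -0.2148; 0.0975 1.3976 -0.0379; -0.2148 -0.0379 1.0079]  S=[0.9382 -0.3211 -0.1946; -0.3211 1.9415 0.0542; -0.1946 0.0542 1.1189]  K=[0.7383 0.0778 0.0830; 0.0776 0.7198 -0.0567; -0.2491 -0.0036 0.8065]  nu=[2.3337, -7.2134, -0.5445]  x^+=[0.2955, -2.0354, 2.2410]  P^+=[0.1596 0.1030 -0.0153; 0.1030 0.4211 -0.0377; -0.0153 -0.0377 0.1446]
step 2: x^-=[-0.1767, -2.5661, 2.0388]  P^-=[0.3820 0.1492 -0.0754; 0.1492 0.9656 -0.0143; -0.0754 -0.0143 0.5090]  S=[0.5923 -0.1027 -0.0484; -0.1027 1.4609 0.0364; -0.0484 0.0364 0.6755]  K=[0.6419 0.0747 0.0787; 0.0722 0.6400 -0.0194; -0.2189 0.0049 0.7079]  nu=[1.2018, 5.0581, -1.5024]  x^+=[0.8546, 0.7870, 0.7373]  P^+=[0.1399 0.0935 -0.0124; 0.0935 0.3741 -0.0284; -0.0124 -0.0284 0.1266]
step 3: x^-=[0.5321, 0.9905, 0.8275]  P^-=[0.3692 0.1344 -0.0694; 0.1344 0.8950 -0.0073; -0.0694 -0.0073 0.4895]  S=[0.5802 -0.1024 -0.0431; -0.1024 1.3978 0.0383; -0.0431 0.0383 0.6582]  K=[0.6344 0.0694 0.0795; 0.0647 0.6209 -0.0150; -0.2158 0.0072 0.7010]  nu=[0.5052, 0.7998, -0.8913]  x^+=[0.8372, 1.5331, 0.0995]  P^+=[0.1378 0.0899 -0.0118; 0.0899 0.3624 -0.0268; -0.0118 -0.0268 0.1253]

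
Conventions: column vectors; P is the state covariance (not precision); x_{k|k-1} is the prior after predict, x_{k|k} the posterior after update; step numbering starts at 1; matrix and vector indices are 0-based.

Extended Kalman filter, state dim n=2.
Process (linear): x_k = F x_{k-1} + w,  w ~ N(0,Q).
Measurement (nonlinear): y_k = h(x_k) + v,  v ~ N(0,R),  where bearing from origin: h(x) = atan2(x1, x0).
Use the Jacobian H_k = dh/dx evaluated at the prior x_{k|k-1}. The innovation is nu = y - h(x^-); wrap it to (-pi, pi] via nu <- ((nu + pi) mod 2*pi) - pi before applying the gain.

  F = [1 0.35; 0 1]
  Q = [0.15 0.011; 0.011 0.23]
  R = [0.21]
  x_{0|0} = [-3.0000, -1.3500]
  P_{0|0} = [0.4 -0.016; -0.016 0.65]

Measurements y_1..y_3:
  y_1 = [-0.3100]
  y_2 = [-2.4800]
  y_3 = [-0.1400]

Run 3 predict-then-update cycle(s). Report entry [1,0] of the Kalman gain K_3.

K[1,0] = -0.4016

step 1: x^-=[-3.4725, -1.3500]  P^-=[0.6184 0.2225; 0.2225 0.8800]  H_jac=[0.0973 -0.2502]  S=[0.2601]  K=[0.0172; -0.7632]  nu=[2.4608]  x^+=[-3.4301, -3.2281]  P^+=[0.6183 0.2259; 0.2259 0.7285]
step 2: x^-=[-4.5599, -3.2281]  P^-=[1.0157 0.4919; 0.4919 0.9585]  H_jac=[0.1034 -0.1461]  S=[0.2265]  K=[0.1466; -0.3937]  nu=[0.0456]  x^+=[-4.5532, -3.2460]  P^+=[1.0109 0.5050; 0.5050 0.9234]
step 3: x^-=[-5.6893, -3.2460]  P^-=[1.6275 0.8392; 0.8392 1.1534]  H_jac=[0.0757 -0.1326]  S=[0.2228]  K=[0.0532; -0.4016]  nu=[2.4831]  x^+=[-5.5572, -4.2432]  P^+=[1.6268 0.8439; 0.8439 1.1175]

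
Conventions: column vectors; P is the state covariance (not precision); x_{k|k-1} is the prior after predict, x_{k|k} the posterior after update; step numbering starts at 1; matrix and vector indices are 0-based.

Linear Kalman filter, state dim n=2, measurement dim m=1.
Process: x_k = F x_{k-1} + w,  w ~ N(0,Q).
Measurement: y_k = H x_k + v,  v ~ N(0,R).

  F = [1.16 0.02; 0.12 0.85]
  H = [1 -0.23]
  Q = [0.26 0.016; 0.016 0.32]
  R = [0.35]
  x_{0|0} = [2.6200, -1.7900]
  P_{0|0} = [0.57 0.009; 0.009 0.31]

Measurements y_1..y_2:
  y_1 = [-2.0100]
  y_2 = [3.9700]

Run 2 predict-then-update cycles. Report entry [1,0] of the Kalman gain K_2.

K[1,0] = 0.0150

step 1: x^-=[3.0034, -1.2071]  P^-=[1.0275 0.1095; 0.1095 0.5540]  S=[1.3565]  K=[0.7389; -0.0132]  nu=[-5.2910]  x^+=[-0.9064, -1.1372]  P^+=[0.2869 0.1227; 0.1227 0.5538]
step 2: x^-=[-1.0741, -1.0754]  P^-=[0.6519 0.1867; 0.1867 0.7493]  S=[0.9557]  K=[0.6372; 0.0150]  nu=[4.7968]  x^+=[1.9825, -1.0035]  P^+=[0.2639 0.1775; 0.1775 0.7491]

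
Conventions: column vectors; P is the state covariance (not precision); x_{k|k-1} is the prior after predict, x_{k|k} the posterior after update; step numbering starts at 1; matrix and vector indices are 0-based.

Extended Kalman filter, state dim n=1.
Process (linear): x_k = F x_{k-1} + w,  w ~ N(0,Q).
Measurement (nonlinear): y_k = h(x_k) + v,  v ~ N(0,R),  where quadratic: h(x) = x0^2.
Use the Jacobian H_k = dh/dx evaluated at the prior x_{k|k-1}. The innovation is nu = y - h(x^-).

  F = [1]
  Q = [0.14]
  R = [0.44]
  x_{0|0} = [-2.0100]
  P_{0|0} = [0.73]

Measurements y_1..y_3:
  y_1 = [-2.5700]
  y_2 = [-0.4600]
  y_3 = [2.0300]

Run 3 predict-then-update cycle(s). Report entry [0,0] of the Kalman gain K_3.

step 1: x^-=[-2.0100]  P^-=[0.8700]  H_jac=[-4.0200]  S=[14.4995]  K=[-0.2412]  nu=[-6.6101]  x^+=[-0.4156]  P^+=[0.0264]
step 2: x^-=[-0.4156]  P^-=[0.1664]  H_jac=[-0.8312]  S=[0.5550]  K=[-0.2492]  nu=[-0.6327]  x^+=[-0.2579]  P^+=[0.1319]
step 3: x^-=[-0.2579]  P^-=[0.2719]  H_jac=[-0.5158]  S=[0.5123]  K=[-0.2738]  nu=[1.9635]  x^+=[-0.7954]  P^+=[0.2335]

K[0,0] = -0.2738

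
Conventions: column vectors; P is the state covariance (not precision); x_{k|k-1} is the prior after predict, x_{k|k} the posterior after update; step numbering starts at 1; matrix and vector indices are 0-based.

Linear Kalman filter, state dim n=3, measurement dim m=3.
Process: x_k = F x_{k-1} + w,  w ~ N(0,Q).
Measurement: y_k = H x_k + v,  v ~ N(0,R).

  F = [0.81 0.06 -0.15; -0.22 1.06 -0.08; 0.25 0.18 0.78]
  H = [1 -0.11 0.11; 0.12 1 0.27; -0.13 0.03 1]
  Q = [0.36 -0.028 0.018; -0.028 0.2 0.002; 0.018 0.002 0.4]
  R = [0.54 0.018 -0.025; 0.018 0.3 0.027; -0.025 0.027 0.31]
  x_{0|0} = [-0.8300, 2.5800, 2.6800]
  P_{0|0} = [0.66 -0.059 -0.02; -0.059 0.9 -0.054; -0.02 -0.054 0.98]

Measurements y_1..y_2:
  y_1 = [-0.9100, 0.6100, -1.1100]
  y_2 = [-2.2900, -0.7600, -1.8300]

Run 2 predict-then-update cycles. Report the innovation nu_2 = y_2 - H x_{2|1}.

innov = [-1.6330, -2.0908, -1.5987]

step 1: x^-=[-0.9195, 2.7030, 2.3473]  P^-=[0.8184 -0.1170 0.0243; -0.1170 1.2854 0.0229; 0.0243 0.0229 1.0384]  S=[1.4171 -0.1011 -0.0051; -0.1011 1.6588 0.3731; -0.0051 0.3731 1.3593]  K=[0.5915 0.0451 -0.0732; -0.1241 0.7994 -0.1635; 0.1001 0.0205 0.7568]  nu=[0.0486, -2.6164, -3.6579]  x^+=[-0.7412, 1.2033, -0.4698]  P^+=[0.3194 -0.0177 0.0058; -0.0177 0.2449 -0.0356; 0.0058 -0.0356 0.2345]
step 2: x^-=[-0.4577, 1.4762, -0.3351]  P^-=[0.5733 -0.0758 0.0578; -0.0758 0.5067 -0.0175; 0.0578 -0.0175 0.5612]  S=[1.1560 -0.0122 0.0160; -0.0122 0.8319 0.1816; 0.0160 0.1816 0.8659]  K=[0.5094 0.0258 -0.0368; -0.1074 0.6167 -0.1187; 0.0967 0.0333 0.6301]  nu=[-1.6330, -2.0908, -1.5987]  x^+=[-1.2846, 0.5518, -1.5699]  P^+=[0.2728 -0.0203 0.0126; -0.0203 0.1893 -0.0258; 0.0126 -0.0258 0.1962]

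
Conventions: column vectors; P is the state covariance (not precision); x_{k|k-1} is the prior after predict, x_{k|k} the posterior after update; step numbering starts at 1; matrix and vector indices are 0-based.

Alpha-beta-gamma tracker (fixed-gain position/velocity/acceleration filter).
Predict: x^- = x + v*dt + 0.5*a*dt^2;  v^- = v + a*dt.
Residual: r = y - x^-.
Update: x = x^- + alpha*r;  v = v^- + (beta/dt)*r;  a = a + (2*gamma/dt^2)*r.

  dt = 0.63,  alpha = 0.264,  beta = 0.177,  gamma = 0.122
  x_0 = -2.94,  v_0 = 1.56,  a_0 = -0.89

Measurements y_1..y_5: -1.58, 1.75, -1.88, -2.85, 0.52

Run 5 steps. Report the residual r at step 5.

step 1: x_pred=-2.1338  r=0.5538  x^+=-1.9876  v^+=1.1549  a^+=-0.5495
step 2: x_pred=-1.3691  r=3.1191  x^+=-0.5456  v^+=1.6850  a^+=1.3680
step 3: x_pred=0.7874  r=-2.6674  x^+=0.0832  v^+=1.7974  a^+=-0.2718
step 4: x_pred=1.1616  r=-4.0116  x^+=0.1026  v^+=0.4991  a^+=-2.7380
step 5: x_pred=-0.1264  r=0.6464  x^+=0.0443  v^+=-1.0443  a^+=-2.3407

resid = 0.6464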